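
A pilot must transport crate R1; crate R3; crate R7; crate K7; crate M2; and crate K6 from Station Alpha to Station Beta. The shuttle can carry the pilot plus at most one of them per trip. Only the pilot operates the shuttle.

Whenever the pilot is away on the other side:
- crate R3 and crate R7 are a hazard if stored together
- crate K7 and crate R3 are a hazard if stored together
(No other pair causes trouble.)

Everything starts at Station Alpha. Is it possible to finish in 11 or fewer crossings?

Counting alone: the pilot can take at most 1 across per trip to Station Beta, so moving all 6 needs at least 6 loaded trips out, with a return between consecutive ones — at least 11 crossings.
The safety rule pushes this higher. Following every safe sequence of crossings, the most of the 6 that can be at Station Beta as the shuttle arrives there on crossing 11 is 5 — never all 6.
So the move cannot be finished within 11 crossings. (The shortest complete plan takes 13:)
1. Pilot goes to Station Beta with crate R3.
2. Pilot goes back to Station Alpha alone.
3. Pilot goes to Station Beta with crate R1.
4. Pilot goes back to Station Alpha alone.
5. Pilot goes to Station Beta with crate R7.
6. Pilot goes back to Station Alpha with crate R3.
7. Pilot goes to Station Beta with crate K7.
8. Pilot goes back to Station Alpha alone.
9. Pilot goes to Station Beta with crate M2.
10. Pilot goes back to Station Alpha alone.
11. Pilot goes to Station Beta with crate K6.
12. Pilot goes back to Station Alpha alone.
13. Pilot goes to Station Beta with crate R3.

No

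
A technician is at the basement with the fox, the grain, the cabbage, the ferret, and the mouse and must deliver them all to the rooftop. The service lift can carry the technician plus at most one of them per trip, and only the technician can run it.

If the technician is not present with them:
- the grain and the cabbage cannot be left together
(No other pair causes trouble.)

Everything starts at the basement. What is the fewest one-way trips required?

Counting alone: the technician can take at most 1 across per trip to the rooftop, so moving all 5 needs at least 5 loaded trips out, with a return between consecutive ones — at least 9 crossings.
The plan below uses exactly 9 crossings, so it is optimal:
1. Technician goes to the rooftop with the grain.  [the basement: the cabbage, the ferret, the fox, the mouse | the rooftop: the grain]
2. Technician goes back to the basement alone.  [the basement: the cabbage, the ferret, the fox, the mouse | the rooftop: the grain]
3. Technician goes to the rooftop with the fox.  [the basement: the cabbage, the ferret, the mouse | the rooftop: the fox, the grain]
4. Technician goes back to the basement alone.  [the basement: the cabbage, the ferret, the mouse | the rooftop: the fox, the grain]
5. Technician goes to the rooftop with the ferret.  [the basement: the cabbage, the mouse | the rooftop: the ferret, the fox, the grain]
6. Technician goes back to the basement alone.  [the basement: the cabbage, the mouse | the rooftop: the ferret, the fox, the grain]
7. Technician goes to the rooftop with the mouse.  [the basement: the cabbage | the rooftop: the ferret, the fox, the grain, the mouse]
8. Technician goes back to the basement alone.  [the basement: the cabbage | the rooftop: the ferret, the fox, the grain, the mouse]
9. Technician goes to the rooftop with the cabbage.  [the basement: — | the rooftop: the cabbage, the ferret, the fox, the grain, the mouse]

9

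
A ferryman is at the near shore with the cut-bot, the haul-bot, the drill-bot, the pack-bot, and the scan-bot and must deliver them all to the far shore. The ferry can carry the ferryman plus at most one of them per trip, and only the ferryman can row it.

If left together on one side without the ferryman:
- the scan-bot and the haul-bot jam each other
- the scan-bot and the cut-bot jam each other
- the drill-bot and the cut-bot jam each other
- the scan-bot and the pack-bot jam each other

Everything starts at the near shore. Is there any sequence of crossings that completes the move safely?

No

Whatever the first load, the items left behind include a forbidden pair without the ferryman. No opening move is safe, so no plan exists.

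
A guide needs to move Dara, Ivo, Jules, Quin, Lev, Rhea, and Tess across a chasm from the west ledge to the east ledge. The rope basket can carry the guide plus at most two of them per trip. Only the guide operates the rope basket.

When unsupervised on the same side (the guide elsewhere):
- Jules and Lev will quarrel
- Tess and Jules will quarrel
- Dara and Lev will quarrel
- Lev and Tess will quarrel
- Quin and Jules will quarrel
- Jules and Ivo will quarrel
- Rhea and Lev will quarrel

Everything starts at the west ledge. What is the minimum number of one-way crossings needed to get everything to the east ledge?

11

Counting alone: the guide can take at most 2 across per trip to the east ledge, so moving all 7 needs at least 4 loaded trips out, with a return between consecutive ones — at least 7 crossings.
The safety rule pushes this higher. Following every safe sequence of crossings, the most of the 7 that can be at the east ledge as the rope basket arrives there on crossings 7, 9 is 5, 6 respectively — never all 7.
So no plan with fewer than 11 crossings exists, and this one achieves 11:
1. Guide goes to the east ledge with Jules and Lev.
2. Guide goes back to the west ledge with Jules.
3. Guide goes to the east ledge with Dara and Jules.
4. Guide goes back to the west ledge with Lev.
5. Guide goes to the east ledge with Lev and Rhea.
6. Guide goes back to the west ledge with Lev.
7. Guide goes to the east ledge with Ivo and Tess.
8. Guide goes back to the west ledge with Jules.
9. Guide goes to the east ledge with Jules and Quin.
10. Guide goes back to the west ledge with Jules.
11. Guide goes to the east ledge with Jules and Lev.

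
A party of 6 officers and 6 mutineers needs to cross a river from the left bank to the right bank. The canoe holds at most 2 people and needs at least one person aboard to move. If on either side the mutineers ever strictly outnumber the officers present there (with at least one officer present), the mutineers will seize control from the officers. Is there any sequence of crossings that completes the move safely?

No

Following every safe sequence of crossings from the start, the most of the 12 that can be at the right bank as the canoe arrives there on crossings 1, 3, 5, 7, 9 is 2, 3, 4, 5, 6 respectively; the best ever achieved is 6 of 12.
From crossing 11 on, no configuration arises that was not already reachable earlier: only 15 distinct safe configurations (who is on which side, and where the canoe is) can ever be reached, none of them has everyone across, and every continuation just revisits them. They are: 0 officers + 0 mutineers across (canoe back at the start); 0 officers + 1 mutineer across (canoe there); 0 officers + 1 mutineer across (canoe back at the start); 0 officers + 2 mutineers across (canoe there); 0 officers + 2 mutineers across (canoe back at the start); 0 officers + 3 mutineers across (canoe there); 0 officers + 3 mutineers across (canoe back at the start); 0 officers + 4 mutineers across (canoe there); 0 officers + 4 mutineers across (canoe back at the start); 0 officers + 5 mutineers across (canoe there); 0 officers + 5 mutineers across (canoe back at the start); 0 officers + 6 mutineers across (canoe there); 1 officer + 1 mutineer across (canoe there); 1 officer + 1 mutineer across (canoe back at the start); 2 officers + 2 mutineers across (canoe there). So no valid plan exists.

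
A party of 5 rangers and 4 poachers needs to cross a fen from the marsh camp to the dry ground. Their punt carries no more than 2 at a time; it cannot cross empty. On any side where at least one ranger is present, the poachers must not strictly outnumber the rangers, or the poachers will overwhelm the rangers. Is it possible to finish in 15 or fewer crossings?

Yes

Yes — this plan uses 15 crossings (≤ 15):
1. 2 poachers → the dry ground.  (the marsh camp: 5R 2P; the dry ground: 0R 2P)
2. 1 poacher ← the marsh camp.  (the marsh camp: 5R 3P; the dry ground: 0R 1P)
3. 2 poachers → the dry ground.  (the marsh camp: 5R 1P; the dry ground: 0R 3P)
4. 1 poacher ← the marsh camp.  (the marsh camp: 5R 2P; the dry ground: 0R 2P)
5. 2 rangers → the dry ground.  (the marsh camp: 3R 2P; the dry ground: 2R 2P)
6. 1 poacher ← the marsh camp.  (the marsh camp: 3R 3P; the dry ground: 2R 1P)
7. 1 ranger and 1 poacher → the dry ground.  (the marsh camp: 2R 2P; the dry ground: 3R 2P)
8. 1 ranger ← the marsh camp.  (the marsh camp: 3R 2P; the dry ground: 2R 2P)
9. 1 ranger and 1 poacher → the dry ground.  (the marsh camp: 2R 1P; the dry ground: 3R 3P)
10. 1 poacher ← the marsh camp.  (the marsh camp: 2R 2P; the dry ground: 3R 2P)
11. 1 ranger and 1 poacher → the dry ground.  (the marsh camp: 1R 1P; the dry ground: 4R 3P)
12. 1 ranger ← the marsh camp.  (the marsh camp: 2R 1P; the dry ground: 3R 3P)
13. 1 ranger and 1 poacher → the dry ground.  (the marsh camp: 1R 0P; the dry ground: 4R 4P)
14. 1 poacher ← the marsh camp.  (the marsh camp: 1R 1P; the dry ground: 4R 3P)
15. 1 ranger and 1 poacher → the dry ground.  (the marsh camp: 0R 0P; the dry ground: 5R 4P)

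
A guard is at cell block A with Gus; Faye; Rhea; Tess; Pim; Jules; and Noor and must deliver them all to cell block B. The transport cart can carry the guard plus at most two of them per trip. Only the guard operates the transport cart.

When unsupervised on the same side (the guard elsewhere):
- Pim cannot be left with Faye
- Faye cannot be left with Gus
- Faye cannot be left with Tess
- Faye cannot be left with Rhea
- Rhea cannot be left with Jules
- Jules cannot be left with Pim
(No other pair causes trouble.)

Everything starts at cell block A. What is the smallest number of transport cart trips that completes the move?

9

Counting alone: the guard can take at most 2 across per trip to cell block B, so moving all 7 needs at least 4 loaded trips out, with a return between consecutive ones — at least 7 crossings.
The safety rule pushes this higher. Following every safe sequence of crossings, the most of the 7 that can be at cell block B as the transport cart arrives there on crossing 7 is 6 — never all 7.
So no plan with fewer than 9 crossings exists, and this one achieves 9:
1. Guard goes to cell block B with Faye and Jules.  [cell block A: Gus, Noor, Pim, Rhea, Tess | cell block B: Faye, Jules]
2. Guard goes back to cell block A alone.  [cell block A: Gus, Noor, Pim, Rhea, Tess | cell block B: Faye, Jules]
3. Guard goes to cell block B with Noor.  [cell block A: Gus, Pim, Rhea, Tess | cell block B: Faye, Jules, Noor]
4. Guard goes back to cell block A alone.  [cell block A: Gus, Pim, Rhea, Tess | cell block B: Faye, Jules, Noor]
5. Guard goes to cell block B with Gus and Rhea.  [cell block A: Pim, Tess | cell block B: Faye, Gus, Jules, Noor, Rhea]
6. Guard goes back to cell block A with Faye and Jules.  [cell block A: Faye, Jules, Pim, Tess | cell block B: Gus, Noor, Rhea]
7. Guard goes to cell block B with Pim and Tess.  [cell block A: Faye, Jules | cell block B: Gus, Noor, Pim, Rhea, Tess]
8. Guard goes back to cell block A alone.  [cell block A: Faye, Jules | cell block B: Gus, Noor, Pim, Rhea, Tess]
9. Guard goes to cell block B with Faye and Jules.  [cell block A: — | cell block B: Faye, Gus, Jules, Noor, Pim, Rhea, Tess]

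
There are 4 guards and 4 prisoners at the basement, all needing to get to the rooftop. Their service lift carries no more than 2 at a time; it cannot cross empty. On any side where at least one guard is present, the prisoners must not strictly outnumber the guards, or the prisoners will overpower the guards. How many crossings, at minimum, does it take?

impossible

Following every safe sequence of crossings from the start, the most of the 8 that can be at the rooftop as the service lift arrives there on crossings 1, 3, 5 is 2, 3, 4 respectively; the best ever achieved is 4 of 8.
From crossing 7 on, no configuration arises that was not already reachable earlier: only 11 distinct safe configurations (who is on which side, and where the service lift is) can ever be reached, none of them has everyone across, and every continuation just revisits them. They are: 0 guards + 0 prisoners across (service lift back at the start); 0 guards + 1 prisoner across (service lift there); 0 guards + 1 prisoner across (service lift back at the start); 0 guards + 2 prisoners across (service lift there); 0 guards + 2 prisoners across (service lift back at the start); 0 guards + 3 prisoners across (service lift there); 0 guards + 3 prisoners across (service lift back at the start); 0 guards + 4 prisoners across (service lift there); 1 guard + 1 prisoner across (service lift there); 1 guard + 1 prisoner across (service lift back at the start); 2 guards + 2 prisoners across (service lift there). So no valid plan exists.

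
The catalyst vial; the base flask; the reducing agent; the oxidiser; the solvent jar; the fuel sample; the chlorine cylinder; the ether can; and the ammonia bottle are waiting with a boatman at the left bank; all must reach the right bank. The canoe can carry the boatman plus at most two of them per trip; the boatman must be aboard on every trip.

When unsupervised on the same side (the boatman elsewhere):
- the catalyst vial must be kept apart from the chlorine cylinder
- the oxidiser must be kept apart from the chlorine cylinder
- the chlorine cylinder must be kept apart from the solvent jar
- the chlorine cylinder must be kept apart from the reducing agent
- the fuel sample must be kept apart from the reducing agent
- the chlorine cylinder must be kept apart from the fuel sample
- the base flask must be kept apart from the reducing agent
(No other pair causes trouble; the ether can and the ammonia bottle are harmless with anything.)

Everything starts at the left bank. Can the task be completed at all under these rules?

Yes

1. Boatman goes to the right bank with the chlorine cylinder and the reducing agent.  [the left bank: the ammonia bottle, the base flask, the catalyst vial, the ether can, the fuel sample, the oxidiser, the solvent jar | the right bank: the chlorine cylinder, the reducing agent]
2. Boatman goes back to the left bank with the reducing agent.  [the left bank: the ammonia bottle, the base flask, the catalyst vial, the ether can, the fuel sample, the oxidiser, the reducing agent, the solvent jar | the right bank: the chlorine cylinder]
3. Boatman goes to the right bank with the catalyst vial and the reducing agent.  [the left bank: the ammonia bottle, the base flask, the ether can, the fuel sample, the oxidiser, the solvent jar | the right bank: the catalyst vial, the chlorine cylinder, the reducing agent]
4. Boatman goes back to the left bank with the chlorine cylinder.  [the left bank: the ammonia bottle, the base flask, the chlorine cylinder, the ether can, the fuel sample, the oxidiser, the solvent jar | the right bank: the catalyst vial, the reducing agent]
5. Boatman goes to the right bank with the chlorine cylinder and the oxidiser.  [the left bank: the ammonia bottle, the base flask, the ether can, the fuel sample, the solvent jar | the right bank: the catalyst vial, the chlorine cylinder, the oxidiser, the reducing agent]
6. Boatman goes back to the left bank with the chlorine cylinder.  [the left bank: the ammonia bottle, the base flask, the chlorine cylinder, the ether can, the fuel sample, the solvent jar | the right bank: the catalyst vial, the oxidiser, the reducing agent]
7. Boatman goes to the right bank with the fuel sample and the solvent jar.  [the left bank: the ammonia bottle, the base flask, the chlorine cylinder, the ether can | the right bank: the catalyst vial, the fuel sample, the oxidiser, the reducing agent, the solvent jar]
8. Boatman goes back to the left bank with the reducing agent.  [the left bank: the ammonia bottle, the base flask, the chlorine cylinder, the ether can, the reducing agent | the right bank: the catalyst vial, the fuel sample, the oxidiser, the solvent jar]
9. Boatman goes to the right bank with the base flask and the reducing agent.  [the left bank: the ammonia bottle, the chlorine cylinder, the ether can | the right bank: the base flask, the catalyst vial, the fuel sample, the oxidiser, the reducing agent, the solvent jar]
10. Boatman goes back to the left bank with the reducing agent.  [the left bank: the ammonia bottle, the chlorine cylinder, the ether can, the reducing agent | the right bank: the base flask, the catalyst vial, the fuel sample, the oxidiser, the solvent jar]
11. Boatman goes to the right bank with the ether can and the reducing agent.  [the left bank: the ammonia bottle, the chlorine cylinder | the right bank: the base flask, the catalyst vial, the ether can, the fuel sample, the oxidiser, the reducing agent, the solvent jar]
12. Boatman goes back to the left bank with the reducing agent.  [the left bank: the ammonia bottle, the chlorine cylinder, the reducing agent | the right bank: the base flask, the catalyst vial, the ether can, the fuel sample, the oxidiser, the solvent jar]
13. Boatman goes to the right bank with the ammonia bottle and the reducing agent.  [the left bank: the chlorine cylinder | the right bank: the ammonia bottle, the base flask, the catalyst vial, the ether can, the fuel sample, the oxidiser, the reducing agent, the solvent jar]
14. Boatman goes back to the left bank with the reducing agent.  [the left bank: the chlorine cylinder, the reducing agent | the right bank: the ammonia bottle, the base flask, the catalyst vial, the ether can, the fuel sample, the oxidiser, the solvent jar]
15. Boatman goes to the right bank with the chlorine cylinder and the reducing agent.  [the left bank: — | the right bank: the ammonia bottle, the base flask, the catalyst vial, the chlorine cylinder, the ether can, the fuel sample, the oxidiser, the reducing agent, the solvent jar]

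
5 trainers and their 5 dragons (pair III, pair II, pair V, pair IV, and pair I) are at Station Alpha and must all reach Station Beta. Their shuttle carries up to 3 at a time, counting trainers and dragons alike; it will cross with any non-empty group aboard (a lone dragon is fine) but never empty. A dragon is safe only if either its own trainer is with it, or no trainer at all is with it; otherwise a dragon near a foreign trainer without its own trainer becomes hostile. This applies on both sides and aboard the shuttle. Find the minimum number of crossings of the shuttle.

Counting alone: each trip to Station Beta takes at most 3 across and each return brings at least 1 back, so after t trips out (and t−1 returns) at most 3t − (t−1) of the 10 are across; that first reaches 10 at t = 5, so at least 9 crossings are needed.
The safety rule pushes this higher. Following every safe sequence of crossings, the most of the 10 that can be at Station Beta as the shuttle arrives there on crossing 9 is 9 — never all 10.
So no plan with fewer than 11 crossings exists, and this one achieves 11:
1. dragon III and trainer III cross → Station Beta.
2. trainer III crosses ← Station Alpha.
3. dragon II, dragon IV, and dragon V cross → Station Beta.
4. dragon III crosses ← Station Alpha.
5. trainer II, trainer IV, and trainer V cross → Station Beta.
6. dragon II and trainer II cross ← Station Alpha.
7. trainer I, trainer II, and trainer III cross → Station Beta.
8. dragon V crosses ← Station Alpha.
9. dragon II and dragon III cross → Station Beta.
10. dragon III crosses ← Station Alpha.
11. dragon I, dragon III, and dragon V cross → Station Beta.

11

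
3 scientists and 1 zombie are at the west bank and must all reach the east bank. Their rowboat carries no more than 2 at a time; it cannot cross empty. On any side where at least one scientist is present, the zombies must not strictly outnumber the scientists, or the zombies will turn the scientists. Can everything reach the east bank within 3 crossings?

No

Counting alone: each trip to the east bank takes at most 2 across and each return brings at least 1 back, so after t trips out (and t−1 returns) at most 2t − (t−1) of the 4 are across; that first reaches 4 at t = 3, so at least 5 crossings are needed.
Since 3 < 5, 3 crossings cannot be enough. (The shortest complete plan in fact takes 5:)
1. 1 scientist and 1 zombie → the east bank.  (the west bank: 2S 0Z; the east bank: 1S 1Z)
2. 1 zombie ← the west bank.  (the west bank: 2S 1Z; the east bank: 1S 0Z)
3. 1 scientist and 1 zombie → the east bank.  (the west bank: 1S 0Z; the east bank: 2S 1Z)
4. 1 zombie ← the west bank.  (the west bank: 1S 1Z; the east bank: 2S 0Z)
5. 1 scientist and 1 zombie → the east bank.  (the west bank: 0S 0Z; the east bank: 3S 1Z)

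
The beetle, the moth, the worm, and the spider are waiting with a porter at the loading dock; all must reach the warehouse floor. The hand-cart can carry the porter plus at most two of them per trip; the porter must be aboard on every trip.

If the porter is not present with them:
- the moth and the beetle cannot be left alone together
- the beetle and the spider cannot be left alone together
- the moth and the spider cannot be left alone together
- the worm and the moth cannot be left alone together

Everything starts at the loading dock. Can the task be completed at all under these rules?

1. Porter goes to the warehouse floor with the beetle and the moth.  [the loading dock: the spider, the worm | the warehouse floor: the beetle, the moth]
2. Porter goes back to the loading dock with the beetle.  [the loading dock: the beetle, the spider, the worm | the warehouse floor: the moth]
3. Porter goes to the warehouse floor with the beetle and the worm.  [the loading dock: the spider | the warehouse floor: the beetle, the moth, the worm]
4. Porter goes back to the loading dock with the moth.  [the loading dock: the moth, the spider | the warehouse floor: the beetle, the worm]
5. Porter goes to the warehouse floor with the moth and the spider.  [the loading dock: — | the warehouse floor: the beetle, the moth, the spider, the worm]

Yes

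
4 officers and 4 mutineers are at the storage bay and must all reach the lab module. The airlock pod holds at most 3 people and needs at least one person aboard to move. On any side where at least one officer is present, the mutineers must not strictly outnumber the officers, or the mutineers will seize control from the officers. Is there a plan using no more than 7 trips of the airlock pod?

Counting alone: each trip to the lab module takes at most 3 across and each return brings at least 1 back, so after t trips out (and t−1 returns) at most 3t − (t−1) of the 8 are across; that first reaches 8 at t = 4, so at least 7 crossings are needed.
The safety rule pushes this higher. Following every safe sequence of crossings, the most of the 8 that can be at the lab module as the airlock pod arrives there on crossing 7 is 7 — never all 8.
So the move cannot be finished within 7 crossings. (The shortest complete plan takes 9:)
1. 2 mutineers → the lab module.  (the storage bay: 4O 2M; the lab module: 0O 2M)
2. 1 mutineer ← the storage bay.  (the storage bay: 4O 3M; the lab module: 0O 1M)
3. 3 mutineers → the lab module.  (the storage bay: 4O 0M; the lab module: 0O 4M)
4. 1 mutineer ← the storage bay.  (the storage bay: 4O 1M; the lab module: 0O 3M)
5. 3 officers → the lab module.  (the storage bay: 1O 1M; the lab module: 3O 3M)
6. 1 officer and 1 mutineer ← the storage bay.  (the storage bay: 2O 2M; the lab module: 2O 2M)
7. 2 officers → the lab module.  (the storage bay: 0O 2M; the lab module: 4O 2M)
8. 1 mutineer ← the storage bay.  (the storage bay: 0O 3M; the lab module: 4O 1M)
9. 3 mutineers → the lab module.  (the storage bay: 0O 0M; the lab module: 4O 4M)

No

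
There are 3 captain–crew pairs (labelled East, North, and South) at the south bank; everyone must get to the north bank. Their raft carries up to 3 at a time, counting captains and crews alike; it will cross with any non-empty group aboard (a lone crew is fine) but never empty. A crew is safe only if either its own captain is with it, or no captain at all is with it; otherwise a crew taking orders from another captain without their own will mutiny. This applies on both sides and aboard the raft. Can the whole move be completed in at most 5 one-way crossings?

Yes — this plan uses 5 crossings (≤ 5):
1. captain East and crew East cross → the north bank.
2. captain East crosses ← the south bank.
3. captain East, captain North, and captain South cross → the north bank.
4. crew East crosses ← the south bank.
5. crew East, crew North, and crew South cross → the north bank.

Yes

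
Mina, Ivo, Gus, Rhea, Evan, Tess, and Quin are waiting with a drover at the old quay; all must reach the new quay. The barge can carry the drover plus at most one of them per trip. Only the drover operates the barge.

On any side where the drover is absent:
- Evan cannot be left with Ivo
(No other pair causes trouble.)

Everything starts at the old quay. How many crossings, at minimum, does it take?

Counting alone: the drover can take at most 1 across per trip to the new quay, so moving all 7 needs at least 7 loaded trips out, with a return between consecutive ones — at least 13 crossings.
The plan below uses exactly 13 crossings, so it is optimal:
1. Drover goes to the new quay with Ivo.  [the old quay: Evan, Gus, Mina, Quin, Rhea, Tess | the new quay: Ivo]
2. Drover goes back to the old quay alone.  [the old quay: Evan, Gus, Mina, Quin, Rhea, Tess | the new quay: Ivo]
3. Drover goes to the new quay with Mina.  [the old quay: Evan, Gus, Quin, Rhea, Tess | the new quay: Ivo, Mina]
4. Drover goes back to the old quay alone.  [the old quay: Evan, Gus, Quin, Rhea, Tess | the new quay: Ivo, Mina]
5. Drover goes to the new quay with Gus.  [the old quay: Evan, Quin, Rhea, Tess | the new quay: Gus, Ivo, Mina]
6. Drover goes back to the old quay alone.  [the old quay: Evan, Quin, Rhea, Tess | the new quay: Gus, Ivo, Mina]
7. Drover goes to the new quay with Rhea.  [the old quay: Evan, Quin, Tess | the new quay: Gus, Ivo, Mina, Rhea]
8. Drover goes back to the old quay alone.  [the old quay: Evan, Quin, Tess | the new quay: Gus, Ivo, Mina, Rhea]
9. Drover goes to the new quay with Tess.  [the old quay: Evan, Quin | the new quay: Gus, Ivo, Mina, Rhea, Tess]
10. Drover goes back to the old quay alone.  [the old quay: Evan, Quin | the new quay: Gus, Ivo, Mina, Rhea, Tess]
11. Drover goes to the new quay with Quin.  [the old quay: Evan | the new quay: Gus, Ivo, Mina, Quin, Rhea, Tess]
12. Drover goes back to the old quay alone.  [the old quay: Evan | the new quay: Gus, Ivo, Mina, Quin, Rhea, Tess]
13. Drover goes to the new quay with Evan.  [the old quay: — | the new quay: Evan, Gus, Ivo, Mina, Quin, Rhea, Tess]

13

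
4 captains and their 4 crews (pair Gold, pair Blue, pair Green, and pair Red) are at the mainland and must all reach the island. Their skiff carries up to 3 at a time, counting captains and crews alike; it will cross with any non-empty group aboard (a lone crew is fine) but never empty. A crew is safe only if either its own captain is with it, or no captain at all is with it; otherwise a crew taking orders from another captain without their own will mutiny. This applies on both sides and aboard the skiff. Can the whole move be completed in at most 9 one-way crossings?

Yes — this plan uses 9 crossings (≤ 9):
1. captain Gold and crew Gold cross → the island.
2. captain Gold crosses ← the mainland.
3. captain Blue, captain Gold, and crew Blue cross → the island.
4. captain Gold and crew Gold cross ← the mainland.
5. captain Gold, captain Green, and captain Red cross → the island.
6. crew Blue crosses ← the mainland.
7. crew Blue and crew Gold cross → the island.
8. crew Gold crosses ← the mainland.
9. crew Gold, crew Green, and crew Red cross → the island.

Yes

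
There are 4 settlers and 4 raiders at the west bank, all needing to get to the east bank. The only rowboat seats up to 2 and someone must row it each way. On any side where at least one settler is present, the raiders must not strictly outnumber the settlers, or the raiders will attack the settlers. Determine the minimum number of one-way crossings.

Following every safe sequence of crossings from the start, the most of the 8 that can be at the east bank as the rowboat arrives there on crossings 1, 3, 5 is 2, 3, 4 respectively; the best ever achieved is 4 of 8.
From crossing 7 on, no configuration arises that was not already reachable earlier: only 11 distinct safe configurations (who is on which side, and where the rowboat is) can ever be reached, none of them has everyone across, and every continuation just revisits them. They are: 0 settlers + 0 raiders across (rowboat back at the start); 0 settlers + 1 raider across (rowboat there); 0 settlers + 1 raider across (rowboat back at the start); 0 settlers + 2 raiders across (rowboat there); 0 settlers + 2 raiders across (rowboat back at the start); 0 settlers + 3 raiders across (rowboat there); 0 settlers + 3 raiders across (rowboat back at the start); 0 settlers + 4 raiders across (rowboat there); 1 settler + 1 raider across (rowboat there); 1 settler + 1 raider across (rowboat back at the start); 2 settlers + 2 raiders across (rowboat there). So no valid plan exists.

impossible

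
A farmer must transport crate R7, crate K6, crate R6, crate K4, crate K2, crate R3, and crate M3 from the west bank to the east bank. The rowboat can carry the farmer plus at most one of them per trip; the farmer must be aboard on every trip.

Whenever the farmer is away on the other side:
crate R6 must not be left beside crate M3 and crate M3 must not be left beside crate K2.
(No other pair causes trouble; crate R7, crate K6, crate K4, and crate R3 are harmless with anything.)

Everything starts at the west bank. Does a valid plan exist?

1. Farmer goes to the east bank with crate M3.  [the west bank: crate K2, crate K4, crate K6, crate R3, crate R6, crate R7 | the east bank: crate M3]
2. Farmer goes back to the west bank alone.  [the west bank: crate K2, crate K4, crate K6, crate R3, crate R6, crate R7 | the east bank: crate M3]
3. Farmer goes to the east bank with crate R7.  [the west bank: crate K2, crate K4, crate K6, crate R3, crate R6 | the east bank: crate M3, crate R7]
4. Farmer goes back to the west bank alone.  [the west bank: crate K2, crate K4, crate K6, crate R3, crate R6 | the east bank: crate M3, crate R7]
5. Farmer goes to the east bank with crate K6.  [the west bank: crate K2, crate K4, crate R3, crate R6 | the east bank: crate K6, crate M3, crate R7]
6. Farmer goes back to the west bank alone.  [the west bank: crate K2, crate K4, crate R3, crate R6 | the east bank: crate K6, crate M3, crate R7]
7. Farmer goes to the east bank with crate R6.  [the west bank: crate K2, crate K4, crate R3 | the east bank: crate K6, crate M3, crate R6, crate R7]
8. Farmer goes back to the west bank with crate M3.  [the west bank: crate K2, crate K4, crate M3, crate R3 | the east bank: crate K6, crate R6, crate R7]
9. Farmer goes to the east bank with crate K2.  [the west bank: crate K4, crate M3, crate R3 | the east bank: crate K2, crate K6, crate R6, crate R7]
10. Farmer goes back to the west bank alone.  [the west bank: crate K4, crate M3, crate R3 | the east bank: crate K2, crate K6, crate R6, crate R7]
11. Farmer goes to the east bank with crate K4.  [the west bank: crate M3, crate R3 | the east bank: crate K2, crate K4, crate K6, crate R6, crate R7]
12. Farmer goes back to the west bank alone.  [the west bank: crate M3, crate R3 | the east bank: crate K2, crate K4, crate K6, crate R6, crate R7]
13. Farmer goes to the east bank with crate R3.  [the west bank: crate M3 | the east bank: crate K2, crate K4, crate K6, crate R3, crate R6, crate R7]
14. Farmer goes back to the west bank alone.  [the west bank: crate M3 | the east bank: crate K2, crate K4, crate K6, crate R3, crate R6, crate R7]
15. Farmer goes to the east bank with crate M3.  [the west bank: — | the east bank: crate K2, crate K4, crate K6, crate M3, crate R3, crate R6, crate R7]

Yes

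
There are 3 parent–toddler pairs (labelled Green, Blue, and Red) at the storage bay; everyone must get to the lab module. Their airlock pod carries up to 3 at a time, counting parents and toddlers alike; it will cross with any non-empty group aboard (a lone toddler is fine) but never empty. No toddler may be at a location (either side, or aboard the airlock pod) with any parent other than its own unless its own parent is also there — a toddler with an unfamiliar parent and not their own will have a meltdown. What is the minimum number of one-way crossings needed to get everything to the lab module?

5

Counting alone: each trip to the lab module takes at most 3 across and each return brings at least 1 back, so after t trips out (and t−1 returns) at most 3t − (t−1) of the 6 are across; that first reaches 6 at t = 3, so at least 5 crossings are needed.
The plan below uses exactly 5 crossings, so it is optimal:
1. parent Green and toddler Green cross → the lab module.
2. parent Green crosses ← the storage bay.
3. parent Blue, parent Green, and parent Red cross → the lab module.
4. toddler Green crosses ← the storage bay.
5. toddler Blue, toddler Green, and toddler Red cross → the lab module.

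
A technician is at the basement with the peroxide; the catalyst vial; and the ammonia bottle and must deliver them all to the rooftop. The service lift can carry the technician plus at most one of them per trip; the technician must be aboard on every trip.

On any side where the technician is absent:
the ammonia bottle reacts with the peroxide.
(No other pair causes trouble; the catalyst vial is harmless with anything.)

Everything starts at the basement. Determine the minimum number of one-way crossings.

5

Counting alone: the technician can take at most 1 across per trip to the rooftop, so moving all 3 needs at least 3 loaded trips out, with a return between consecutive ones — at least 5 crossings.
The plan below uses exactly 5 crossings, so it is optimal:
1. Technician goes to the rooftop with the peroxide.  [the basement: the ammonia bottle, the catalyst vial | the rooftop: the peroxide]
2. Technician goes back to the basement alone.  [the basement: the ammonia bottle, the catalyst vial | the rooftop: the peroxide]
3. Technician goes to the rooftop with the catalyst vial.  [the basement: the ammonia bottle | the rooftop: the catalyst vial, the peroxide]
4. Technician goes back to the basement alone.  [the basement: the ammonia bottle | the rooftop: the catalyst vial, the peroxide]
5. Technician goes to the rooftop with the ammonia bottle.  [the basement: — | the rooftop: the ammonia bottle, the catalyst vial, the peroxide]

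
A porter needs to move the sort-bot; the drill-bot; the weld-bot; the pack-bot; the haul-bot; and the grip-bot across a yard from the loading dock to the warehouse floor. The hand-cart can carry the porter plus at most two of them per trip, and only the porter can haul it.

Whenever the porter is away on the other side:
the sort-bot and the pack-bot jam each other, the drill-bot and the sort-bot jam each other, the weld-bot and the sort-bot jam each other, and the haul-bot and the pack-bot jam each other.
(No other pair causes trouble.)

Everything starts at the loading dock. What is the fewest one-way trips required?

Counting alone: the porter can take at most 2 across per trip to the warehouse floor, so moving all 6 needs at least 3 loaded trips out, with a return between consecutive ones — at least 5 crossings.
The safety rule pushes this higher. Following every safe sequence of crossings, the most of the 6 that can be at the warehouse floor as the hand-cart arrives there on crossing 5 is 5 — never all 6.
So no plan with fewer than 7 crossings exists, and this one achieves 7:
1. Porter goes to the warehouse floor with the pack-bot and the sort-bot.  [the loading dock: the drill-bot, the grip-bot, the haul-bot, the weld-bot | the warehouse floor: the pack-bot, the sort-bot]
2. Porter goes back to the loading dock with the sort-bot.  [the loading dock: the drill-bot, the grip-bot, the haul-bot, the sort-bot, the weld-bot | the warehouse floor: the pack-bot]
3. Porter goes to the warehouse floor with the drill-bot and the sort-bot.  [the loading dock: the grip-bot, the haul-bot, the weld-bot | the warehouse floor: the drill-bot, the pack-bot, the sort-bot]
4. Porter goes back to the loading dock with the sort-bot.  [the loading dock: the grip-bot, the haul-bot, the sort-bot, the weld-bot | the warehouse floor: the drill-bot, the pack-bot]
5. Porter goes to the warehouse floor with the grip-bot and the weld-bot.  [the loading dock: the haul-bot, the sort-bot | the warehouse floor: the drill-bot, the grip-bot, the pack-bot, the weld-bot]
6. Porter goes back to the loading dock alone.  [the loading dock: the haul-bot, the sort-bot | the warehouse floor: the drill-bot, the grip-bot, the pack-bot, the weld-bot]
7. Porter goes to the warehouse floor with the haul-bot and the sort-bot.  [the loading dock: — | the warehouse floor: the drill-bot, the grip-bot, the haul-bot, the pack-bot, the sort-bot, the weld-bot]

7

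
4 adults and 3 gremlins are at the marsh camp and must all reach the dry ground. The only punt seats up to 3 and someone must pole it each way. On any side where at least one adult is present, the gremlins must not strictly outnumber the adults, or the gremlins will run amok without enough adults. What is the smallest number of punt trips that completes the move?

Counting alone: each trip to the dry ground takes at most 3 across and each return brings at least 1 back, so after t trips out (and t−1 returns) at most 3t − (t−1) of the 7 are across; that first reaches 7 at t = 3, so at least 5 crossings are needed.
The plan below uses exactly 5 crossings, so it is optimal:
1. 3 gremlins → the dry ground.  (the marsh camp: 4A 0G; the dry ground: 0A 3G)
2. 1 gremlin ← the marsh camp.  (the marsh camp: 4A 1G; the dry ground: 0A 2G)
3. 3 adults → the dry ground.  (the marsh camp: 1A 1G; the dry ground: 3A 2G)
4. 1 adult ← the marsh camp.  (the marsh camp: 2A 1G; the dry ground: 2A 2G)
5. 2 adults and 1 gremlin → the dry ground.  (the marsh camp: 0A 0G; the dry ground: 4A 3G)

5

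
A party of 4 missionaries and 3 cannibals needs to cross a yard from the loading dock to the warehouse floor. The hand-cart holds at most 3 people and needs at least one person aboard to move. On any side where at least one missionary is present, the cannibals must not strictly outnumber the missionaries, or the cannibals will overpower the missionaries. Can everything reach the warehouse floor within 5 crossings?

Yes — this plan uses 5 crossings (≤ 5):
1. 3 cannibals → the warehouse floor.  (the loading dock: 4M 0C; the warehouse floor: 0M 3C)
2. 1 cannibal ← the loading dock.  (the loading dock: 4M 1C; the warehouse floor: 0M 2C)
3. 3 missionaries → the warehouse floor.  (the loading dock: 1M 1C; the warehouse floor: 3M 2C)
4. 1 missionary ← the loading dock.  (the loading dock: 2M 1C; the warehouse floor: 2M 2C)
5. 2 missionaries and 1 cannibal → the warehouse floor.  (the loading dock: 0M 0C; the warehouse floor: 4M 3C)

Yes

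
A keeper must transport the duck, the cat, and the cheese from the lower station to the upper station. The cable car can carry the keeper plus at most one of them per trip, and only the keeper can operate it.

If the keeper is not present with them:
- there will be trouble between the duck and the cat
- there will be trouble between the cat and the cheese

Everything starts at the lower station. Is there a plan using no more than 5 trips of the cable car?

Counting alone: the keeper can take at most 1 across per trip to the upper station, so moving all 3 needs at least 3 loaded trips out, with a return between consecutive ones — at least 5 crossings.
The safety rule pushes this higher. Following every safe sequence of crossings, the most of the 3 that can be at the upper station as the cable car arrives there on crossing 5 is 2 — never all 3.
So the move cannot be finished within 5 crossings. (The shortest complete plan takes 7:)
1. Keeper goes to the upper station with the cat.  [the lower station: the cheese, the duck | the upper station: the cat]
2. Keeper goes back to the lower station alone.  [the lower station: the cheese, the duck | the upper station: the cat]
3. Keeper goes to the upper station with the duck.  [the lower station: the cheese | the upper station: the cat, the duck]
4. Keeper goes back to the lower station with the cat.  [the lower station: the cat, the cheese | the upper station: the duck]
5. Keeper goes to the upper station with the cheese.  [the lower station: the cat | the upper station: the cheese, the duck]
6. Keeper goes back to the lower station alone.  [the lower station: the cat | the upper station: the cheese, the duck]
7. Keeper goes to the upper station with the cat.  [the lower station: — | the upper station: the cat, the cheese, the duck]

No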